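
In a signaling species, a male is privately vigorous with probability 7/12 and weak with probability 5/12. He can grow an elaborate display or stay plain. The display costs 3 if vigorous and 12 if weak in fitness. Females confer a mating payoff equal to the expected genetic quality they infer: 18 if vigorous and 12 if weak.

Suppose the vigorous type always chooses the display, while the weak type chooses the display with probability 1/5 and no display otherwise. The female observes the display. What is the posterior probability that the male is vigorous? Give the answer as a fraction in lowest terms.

P(the display) = (7/12)·1 + (5/12)·(1/5) = 2/3.
By Bayes' rule, P(vigorous | the display) = (7/12) / (2/3) = 7/8.

7/8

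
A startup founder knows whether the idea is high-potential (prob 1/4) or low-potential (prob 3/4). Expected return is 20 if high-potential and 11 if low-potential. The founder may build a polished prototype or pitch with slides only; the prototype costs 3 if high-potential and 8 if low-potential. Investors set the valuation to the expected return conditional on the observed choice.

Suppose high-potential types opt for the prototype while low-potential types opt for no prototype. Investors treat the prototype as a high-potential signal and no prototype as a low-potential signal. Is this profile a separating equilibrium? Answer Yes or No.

Under these beliefs, the prototype earns valuation 20 and no prototype earns valuation 11.
high-potential: the prototype nets 20 − 3 = 17; no prototype nets 11. high-potential prefers the prototype.
low-potential: the prototype nets 20 − 8 = 12; no prototype nets 11. low-potential would deviate to the prototype.
low-potential has a profitable deviation, so the profile is not an equilibrium.

No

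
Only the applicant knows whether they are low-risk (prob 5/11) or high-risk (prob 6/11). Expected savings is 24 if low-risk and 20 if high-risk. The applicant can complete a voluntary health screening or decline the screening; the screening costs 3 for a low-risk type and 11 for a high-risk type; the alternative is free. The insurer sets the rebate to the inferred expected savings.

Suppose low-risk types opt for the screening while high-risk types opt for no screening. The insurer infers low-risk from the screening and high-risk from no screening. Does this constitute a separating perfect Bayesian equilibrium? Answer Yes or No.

Yes

Under these beliefs, the screening earns rebate 24 and no screening earns rebate 20.
low-risk: the screening nets 24 − 3 = 21; no screening nets 20. low-risk prefers the screening.
high-risk: the screening nets 24 − 11 = 13; no screening nets 20. high-risk prefers no screening.
Neither type deviates, so the separating profile is an equilibrium.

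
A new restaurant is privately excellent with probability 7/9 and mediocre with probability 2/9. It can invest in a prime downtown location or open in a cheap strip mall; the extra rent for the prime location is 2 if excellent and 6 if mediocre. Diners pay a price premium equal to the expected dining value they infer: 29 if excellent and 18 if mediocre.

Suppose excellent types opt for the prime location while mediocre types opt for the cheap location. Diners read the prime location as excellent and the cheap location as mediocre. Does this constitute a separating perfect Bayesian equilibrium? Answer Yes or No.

No

Under these beliefs, the prime location earns price premium 29 and the cheap location earns price premium 18.
excellent: the prime location nets 29 − 2 = 27; the cheap location nets 18. excellent prefers the prime location.
mediocre: the prime location nets 29 − 6 = 23; the cheap location nets 18. mediocre would deviate to the prime location.
mediocre has a profitable deviation, so the profile is not an equilibrium.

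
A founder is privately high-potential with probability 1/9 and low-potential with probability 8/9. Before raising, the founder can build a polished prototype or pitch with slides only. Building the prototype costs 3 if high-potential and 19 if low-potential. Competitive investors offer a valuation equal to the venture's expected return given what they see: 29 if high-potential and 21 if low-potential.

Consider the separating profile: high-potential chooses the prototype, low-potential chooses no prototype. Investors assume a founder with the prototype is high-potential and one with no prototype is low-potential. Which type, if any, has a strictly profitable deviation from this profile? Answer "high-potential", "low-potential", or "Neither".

The prototype pays 29; no prototype pays 21.
high-potential: assigned the prototype, nets 29 − 3 = 26; deviating to no prototype nets 21.
low-potential: assigned no prototype, nets 21; deviating to the prototype nets 29 − 19 = 10.
Both types strictly prefer their assigned action; no profitable deviation.

Neither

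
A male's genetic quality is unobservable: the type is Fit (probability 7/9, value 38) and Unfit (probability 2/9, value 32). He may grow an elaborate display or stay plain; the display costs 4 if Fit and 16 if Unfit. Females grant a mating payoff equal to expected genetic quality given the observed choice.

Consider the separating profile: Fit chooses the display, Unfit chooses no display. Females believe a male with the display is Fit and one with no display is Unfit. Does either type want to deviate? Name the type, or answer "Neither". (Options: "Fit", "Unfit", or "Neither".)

Neither

The display pays 38; no display pays 32.
Fit: assigned the display, nets 38 − 4 = 34; deviating to no display nets 32.
Unfit: assigned no display, nets 32; deviating to the display nets 38 − 16 = 22.
Both types strictly prefer their assigned action; no profitable deviation.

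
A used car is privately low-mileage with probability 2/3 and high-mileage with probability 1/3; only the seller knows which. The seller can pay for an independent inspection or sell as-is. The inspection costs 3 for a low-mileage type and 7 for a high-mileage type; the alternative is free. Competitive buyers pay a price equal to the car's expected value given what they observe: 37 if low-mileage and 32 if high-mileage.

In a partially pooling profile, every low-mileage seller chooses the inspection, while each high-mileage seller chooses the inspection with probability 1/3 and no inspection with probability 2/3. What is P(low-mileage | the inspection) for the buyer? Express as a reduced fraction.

6/7

P(the inspection) = (2/3)·1 + (1/3)·(1/3) = 7/9.
By Bayes' rule, P(low-mileage | the inspection) = (2/3) / (7/9) = 6/7.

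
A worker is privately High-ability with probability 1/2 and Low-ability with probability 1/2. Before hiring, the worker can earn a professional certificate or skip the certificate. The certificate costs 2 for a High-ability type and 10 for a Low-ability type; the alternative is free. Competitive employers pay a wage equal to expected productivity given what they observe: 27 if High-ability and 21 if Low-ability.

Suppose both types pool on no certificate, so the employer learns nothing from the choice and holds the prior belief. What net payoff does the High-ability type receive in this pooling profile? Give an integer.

Pooled wage = 1/2·27 + 1/2·21 = 24.
High-ability pays no cost for no certificate, so net payoff = 24.

24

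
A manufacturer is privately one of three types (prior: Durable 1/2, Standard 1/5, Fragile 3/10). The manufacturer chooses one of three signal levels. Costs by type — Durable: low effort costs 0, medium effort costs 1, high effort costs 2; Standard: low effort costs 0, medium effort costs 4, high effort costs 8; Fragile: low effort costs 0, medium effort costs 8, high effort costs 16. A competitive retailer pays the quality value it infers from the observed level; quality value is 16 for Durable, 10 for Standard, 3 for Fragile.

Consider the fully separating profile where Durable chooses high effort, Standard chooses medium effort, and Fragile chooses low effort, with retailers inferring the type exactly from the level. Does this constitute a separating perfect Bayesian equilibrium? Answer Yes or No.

No

Separating prices: high effort → 16, medium effort → 10, low effort → 3.
Durable (assigned high effort): low effort: 3 − 0 = 3; medium effort: 10 − 1 = 9; high effort: 16 − 2 = 14. Durable stays.
Standard (assigned medium effort): low effort: 3 − 0 = 3; medium effort: 10 − 4 = 6; high effort: 16 − 8 = 8. Standard prefers high effort.
Fragile (assigned low effort): low effort: 3 − 0 = 3; medium effort: 10 − 8 = 2; high effort: 16 − 16 = 0. Fragile stays.
At least one type deviates; the separating profile fails.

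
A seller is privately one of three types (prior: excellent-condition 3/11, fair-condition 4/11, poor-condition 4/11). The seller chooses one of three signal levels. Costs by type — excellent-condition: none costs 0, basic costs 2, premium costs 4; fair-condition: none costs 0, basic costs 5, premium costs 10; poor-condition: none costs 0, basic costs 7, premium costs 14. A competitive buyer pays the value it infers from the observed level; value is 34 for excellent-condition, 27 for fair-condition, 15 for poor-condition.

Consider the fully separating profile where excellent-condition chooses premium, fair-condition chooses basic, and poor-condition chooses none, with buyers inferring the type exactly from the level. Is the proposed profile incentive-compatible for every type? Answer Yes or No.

No

Separating prices: premium → 34, basic → 27, none → 15.
excellent-condition (assigned premium): none: 15 − 0 = 15; basic: 27 − 2 = 25; premium: 34 − 4 = 30. excellent-condition stays.
fair-condition (assigned basic): none: 15 − 0 = 15; basic: 27 − 5 = 22; premium: 34 − 10 = 24. fair-condition prefers premium.
poor-condition (assigned none): none: 15 − 0 = 15; basic: 27 − 7 = 20; premium: 34 − 14 = 20. poor-condition prefers basic.
At least one type deviates; the separating profile fails.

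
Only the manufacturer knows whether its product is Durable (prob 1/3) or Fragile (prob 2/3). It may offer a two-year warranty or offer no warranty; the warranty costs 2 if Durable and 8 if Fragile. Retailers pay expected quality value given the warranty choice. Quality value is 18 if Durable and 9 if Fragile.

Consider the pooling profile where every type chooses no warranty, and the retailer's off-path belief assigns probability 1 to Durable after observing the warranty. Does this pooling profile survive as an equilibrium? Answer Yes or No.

No

On path, the retailer holds the prior and pays 1/3·18 + 2/3·9 = 12. Off path (the warranty), believing Durable, it pays 18.
Durable: no warranty nets 12; the warranty nets 18 − 2 = 16. Durable would deviate.
Fragile: no warranty nets 12; the warranty nets 18 − 8 = 10. Fragile stays.
A type deviates, so pooling fails.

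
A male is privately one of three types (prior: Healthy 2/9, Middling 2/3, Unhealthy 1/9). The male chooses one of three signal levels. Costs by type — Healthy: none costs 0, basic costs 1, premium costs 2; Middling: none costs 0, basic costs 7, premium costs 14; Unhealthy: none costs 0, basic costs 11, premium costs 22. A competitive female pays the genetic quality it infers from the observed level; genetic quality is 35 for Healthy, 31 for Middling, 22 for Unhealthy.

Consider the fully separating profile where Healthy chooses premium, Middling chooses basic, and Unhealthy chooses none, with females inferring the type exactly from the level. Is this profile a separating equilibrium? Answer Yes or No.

Separating mating payoffs: premium → 35, basic → 31, none → 22.
Healthy (assigned premium): none: 22 − 0 = 22; basic: 31 − 1 = 30; premium: 35 − 2 = 33. Healthy stays.
Middling (assigned basic): none: 22 − 0 = 22; basic: 31 − 7 = 24; premium: 35 − 14 = 21. Middling stays.
Unhealthy (assigned none): none: 22 − 0 = 22; basic: 31 − 11 = 20; premium: 35 − 22 = 13. Unhealthy stays.
Every type prefers its assigned level; separation holds.

Yes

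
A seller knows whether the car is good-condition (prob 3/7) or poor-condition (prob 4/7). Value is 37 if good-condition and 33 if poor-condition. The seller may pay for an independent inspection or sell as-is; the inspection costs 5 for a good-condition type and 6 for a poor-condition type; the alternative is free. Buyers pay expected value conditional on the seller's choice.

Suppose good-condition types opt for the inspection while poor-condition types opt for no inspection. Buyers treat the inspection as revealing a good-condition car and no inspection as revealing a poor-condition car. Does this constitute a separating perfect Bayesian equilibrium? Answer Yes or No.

Under these beliefs, the inspection earns price 37 and no inspection earns price 33.
good-condition: the inspection nets 37 − 5 = 32; no inspection nets 33. good-condition would deviate to no inspection.
poor-condition: the inspection nets 37 − 6 = 31; no inspection nets 33. poor-condition prefers no inspection.
good-condition has a profitable deviation, so the profile is not an equilibrium.

No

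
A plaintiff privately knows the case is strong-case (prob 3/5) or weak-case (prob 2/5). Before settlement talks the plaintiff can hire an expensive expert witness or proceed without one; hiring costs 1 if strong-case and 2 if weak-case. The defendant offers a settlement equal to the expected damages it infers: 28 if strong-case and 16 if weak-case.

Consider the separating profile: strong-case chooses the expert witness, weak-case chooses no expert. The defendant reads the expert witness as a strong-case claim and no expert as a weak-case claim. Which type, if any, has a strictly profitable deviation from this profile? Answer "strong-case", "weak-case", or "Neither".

The expert witness pays 28; no expert pays 16.
strong-case: assigned the expert witness, nets 28 − 1 = 27; deviating to no expert nets 16.
weak-case: assigned no expert, nets 16; deviating to the expert witness nets 28 − 2 = 26.
The weak-case type gains 10 by deviating.

weak-case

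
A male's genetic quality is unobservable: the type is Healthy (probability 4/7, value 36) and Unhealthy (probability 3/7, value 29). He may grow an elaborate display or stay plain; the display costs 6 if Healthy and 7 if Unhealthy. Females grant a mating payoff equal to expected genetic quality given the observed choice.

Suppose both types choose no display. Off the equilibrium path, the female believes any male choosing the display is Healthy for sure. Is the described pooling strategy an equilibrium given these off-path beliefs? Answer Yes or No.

Yes

On path, the female holds the prior and pays 4/7·36 + 3/7·29 = 33. Off path (the display), believing Healthy, it pays 36.
Healthy: no display nets 33; the display nets 36 − 6 = 30. Healthy stays.
Unhealthy: no display nets 33; the display nets 36 − 7 = 29. Unhealthy stays.
No type deviates, so pooling is sustained.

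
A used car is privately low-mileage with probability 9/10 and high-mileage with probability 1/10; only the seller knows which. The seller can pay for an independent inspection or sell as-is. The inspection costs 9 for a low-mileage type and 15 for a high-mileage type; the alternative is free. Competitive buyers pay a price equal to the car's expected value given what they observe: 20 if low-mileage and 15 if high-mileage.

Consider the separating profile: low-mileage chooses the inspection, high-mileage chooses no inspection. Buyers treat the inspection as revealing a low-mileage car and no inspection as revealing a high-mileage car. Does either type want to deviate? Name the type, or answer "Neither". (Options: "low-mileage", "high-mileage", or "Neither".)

low-mileage

The inspection pays 20; no inspection pays 15.
low-mileage: assigned the inspection, nets 20 − 9 = 11; deviating to no inspection nets 15.
high-mileage: assigned no inspection, nets 15; deviating to the inspection nets 20 − 15 = 5.
The low-mileage type gains 4 by deviating.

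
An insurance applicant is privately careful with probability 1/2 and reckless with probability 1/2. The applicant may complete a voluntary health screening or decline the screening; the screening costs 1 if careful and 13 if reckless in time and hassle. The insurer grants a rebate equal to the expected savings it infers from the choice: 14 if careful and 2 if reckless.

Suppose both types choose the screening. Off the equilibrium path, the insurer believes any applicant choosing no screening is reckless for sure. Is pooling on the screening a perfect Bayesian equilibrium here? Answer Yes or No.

No

On path, the insurer holds the prior and pays 1/2·14 + 1/2·2 = 8. Off path (no screening), believing reckless, it pays 2.
careful: the screening nets 8 − 1 = 7; no screening nets 2. careful stays.
reckless: the screening nets 8 − 13 = -5; no screening nets 2. reckless would deviate.
A type deviates, so pooling fails.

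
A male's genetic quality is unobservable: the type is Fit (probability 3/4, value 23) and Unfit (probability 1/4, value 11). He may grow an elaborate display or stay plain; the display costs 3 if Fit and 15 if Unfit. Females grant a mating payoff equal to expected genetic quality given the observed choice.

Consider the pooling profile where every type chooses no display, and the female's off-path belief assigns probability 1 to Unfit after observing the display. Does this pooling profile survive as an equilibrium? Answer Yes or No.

On path, the female holds the prior and pays 3/4·23 + 1/4·11 = 20. Off path (the display), believing Unfit, it pays 11.
Fit: no display nets 20; the display nets 11 − 3 = 8. Fit stays.
Unfit: no display nets 20; the display nets 11 − 15 = -4. Unfit stays.
No type deviates, so pooling is sustained.

Yes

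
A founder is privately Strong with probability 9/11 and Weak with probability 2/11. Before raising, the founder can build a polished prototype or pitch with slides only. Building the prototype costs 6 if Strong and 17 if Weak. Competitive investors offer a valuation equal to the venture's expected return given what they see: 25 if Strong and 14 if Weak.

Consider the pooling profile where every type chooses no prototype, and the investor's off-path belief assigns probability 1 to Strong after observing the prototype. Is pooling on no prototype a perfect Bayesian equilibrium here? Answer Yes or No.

Yes

On path, the investor holds the prior and pays 9/11·25 + 2/11·14 = 23. Off path (the prototype), believing Strong, it pays 25.
Strong: no prototype nets 23; the prototype nets 25 − 6 = 19. Strong stays.
Weak: no prototype nets 23; the prototype nets 25 − 17 = 8. Weak stays.
No type deviates, so pooling is sustained.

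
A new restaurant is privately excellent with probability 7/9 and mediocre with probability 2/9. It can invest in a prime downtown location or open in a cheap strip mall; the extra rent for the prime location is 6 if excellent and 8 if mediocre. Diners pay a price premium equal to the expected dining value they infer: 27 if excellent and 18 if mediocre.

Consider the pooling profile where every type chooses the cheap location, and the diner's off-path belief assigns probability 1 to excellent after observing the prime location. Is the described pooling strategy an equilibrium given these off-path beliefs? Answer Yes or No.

On path, the diner holds the prior and pays 7/9·27 + 2/9·18 = 25. Off path (the prime location), believing excellent, it pays 27.
excellent: the cheap location nets 25; the prime location nets 27 − 6 = 21. excellent stays.
mediocre: the cheap location nets 25; the prime location nets 27 − 8 = 19. mediocre stays.
No type deviates, so pooling is sustained.

Yes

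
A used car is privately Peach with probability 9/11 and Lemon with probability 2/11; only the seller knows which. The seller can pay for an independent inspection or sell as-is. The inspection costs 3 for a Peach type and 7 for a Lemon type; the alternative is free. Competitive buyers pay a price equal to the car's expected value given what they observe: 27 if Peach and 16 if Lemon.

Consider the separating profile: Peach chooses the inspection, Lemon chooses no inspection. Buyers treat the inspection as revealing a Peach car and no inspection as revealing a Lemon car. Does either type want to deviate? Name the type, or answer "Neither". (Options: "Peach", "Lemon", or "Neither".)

The inspection pays 27; no inspection pays 16.
Peach: assigned the inspection, nets 27 − 3 = 24; deviating to no inspection nets 16.
Lemon: assigned no inspection, nets 16; deviating to the inspection nets 27 − 7 = 20.
The Lemon type gains 4 by deviating.

Lemon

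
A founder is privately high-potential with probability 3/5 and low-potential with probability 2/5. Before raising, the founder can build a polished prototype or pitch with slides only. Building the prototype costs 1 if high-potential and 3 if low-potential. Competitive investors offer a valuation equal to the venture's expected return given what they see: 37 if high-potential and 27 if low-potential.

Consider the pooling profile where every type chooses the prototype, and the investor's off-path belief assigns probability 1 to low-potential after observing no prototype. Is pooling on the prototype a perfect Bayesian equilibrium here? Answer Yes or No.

On path, the investor holds the prior and pays 3/5·37 + 2/5·27 = 33. Off path (no prototype), believing low-potential, it pays 27.
high-potential: the prototype nets 33 − 1 = 32; no prototype nets 27. high-potential stays.
low-potential: the prototype nets 33 − 3 = 30; no prototype nets 27. low-potential stays.
No type deviates, so pooling is sustained.

Yes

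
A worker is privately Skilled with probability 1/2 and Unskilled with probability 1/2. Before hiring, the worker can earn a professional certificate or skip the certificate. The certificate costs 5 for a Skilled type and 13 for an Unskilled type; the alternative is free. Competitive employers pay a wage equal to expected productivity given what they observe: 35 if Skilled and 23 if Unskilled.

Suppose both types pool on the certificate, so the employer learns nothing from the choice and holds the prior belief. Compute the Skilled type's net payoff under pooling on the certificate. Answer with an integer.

24

Pooled wage = 1/2·35 + 1/2·23 = 29.
Skilled pays cost 5 for the certificate, so net payoff = 29 − 5 = 24.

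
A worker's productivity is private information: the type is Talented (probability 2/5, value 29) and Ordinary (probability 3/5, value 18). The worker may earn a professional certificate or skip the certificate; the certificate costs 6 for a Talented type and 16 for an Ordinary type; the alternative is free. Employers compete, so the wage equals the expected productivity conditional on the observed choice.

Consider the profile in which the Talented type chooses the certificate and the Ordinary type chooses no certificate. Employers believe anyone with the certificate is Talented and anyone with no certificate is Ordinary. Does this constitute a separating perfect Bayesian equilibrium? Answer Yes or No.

Under these beliefs, the certificate earns wage 29 and no certificate earns wage 18.
Talented: the certificate nets 29 − 6 = 23; no certificate nets 18. Talented prefers the certificate.
Ordinary: the certificate nets 29 − 16 = 13; no certificate nets 18. Ordinary prefers no certificate.
Neither type deviates, so the separating profile is an equilibrium.

Yes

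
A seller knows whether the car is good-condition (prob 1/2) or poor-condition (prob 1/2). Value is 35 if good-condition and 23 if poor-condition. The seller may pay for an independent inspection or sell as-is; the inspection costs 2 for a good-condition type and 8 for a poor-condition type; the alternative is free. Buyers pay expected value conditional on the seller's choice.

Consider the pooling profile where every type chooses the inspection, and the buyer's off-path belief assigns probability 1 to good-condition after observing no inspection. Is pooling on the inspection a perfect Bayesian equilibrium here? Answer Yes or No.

No

On path, the buyer holds the prior and pays 1/2·35 + 1/2·23 = 29. Off path (no inspection), believing good-condition, it pays 35.
good-condition: the inspection nets 29 − 2 = 27; no inspection nets 35. good-condition would deviate.
poor-condition: the inspection nets 29 − 8 = 21; no inspection nets 35. poor-condition would deviate.
A type deviates, so pooling fails.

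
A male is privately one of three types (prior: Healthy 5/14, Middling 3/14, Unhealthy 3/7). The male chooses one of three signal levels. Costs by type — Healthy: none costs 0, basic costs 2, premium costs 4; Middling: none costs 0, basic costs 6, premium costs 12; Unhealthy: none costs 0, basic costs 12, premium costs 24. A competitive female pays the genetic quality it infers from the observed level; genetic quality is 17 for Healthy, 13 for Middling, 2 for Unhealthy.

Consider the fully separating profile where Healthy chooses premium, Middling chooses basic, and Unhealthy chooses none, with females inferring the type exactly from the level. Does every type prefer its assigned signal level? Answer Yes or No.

Separating mating payoffs: premium → 17, basic → 13, none → 2.
Healthy (assigned premium): none: 2 − 0 = 2; basic: 13 − 2 = 11; premium: 17 − 4 = 13. Healthy stays.
Middling (assigned basic): none: 2 − 0 = 2; basic: 13 − 6 = 7; premium: 17 − 12 = 5. Middling stays.
Unhealthy (assigned none): none: 2 − 0 = 2; basic: 13 − 12 = 1; premium: 17 − 24 = -7. Unhealthy stays.
Every type prefers its assigned level; separation holds.

Yes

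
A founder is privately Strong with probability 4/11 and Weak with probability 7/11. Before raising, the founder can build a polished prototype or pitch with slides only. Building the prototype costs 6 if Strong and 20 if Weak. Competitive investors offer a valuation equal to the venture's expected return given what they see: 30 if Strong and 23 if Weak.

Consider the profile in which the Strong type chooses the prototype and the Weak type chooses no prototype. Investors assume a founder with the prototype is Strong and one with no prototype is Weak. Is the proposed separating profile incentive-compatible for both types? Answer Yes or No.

Under these beliefs, the prototype earns valuation 30 and no prototype earns valuation 23.
Strong: the prototype nets 30 − 6 = 24; no prototype nets 23. Strong prefers the prototype.
Weak: the prototype nets 30 − 20 = 10; no prototype nets 23. Weak prefers no prototype.
Neither type deviates, so the separating profile is an equilibrium.

Yes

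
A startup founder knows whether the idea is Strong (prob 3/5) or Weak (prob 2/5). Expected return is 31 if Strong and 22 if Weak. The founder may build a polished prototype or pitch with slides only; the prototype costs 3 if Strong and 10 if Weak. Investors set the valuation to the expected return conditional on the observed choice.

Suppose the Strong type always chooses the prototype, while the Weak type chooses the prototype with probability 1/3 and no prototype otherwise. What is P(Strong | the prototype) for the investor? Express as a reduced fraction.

9/11

P(the prototype) = (3/5)·1 + (2/5)·(1/3) = 11/15.
By Bayes' rule, P(Strong | the prototype) = (3/5) / (11/15) = 9/11.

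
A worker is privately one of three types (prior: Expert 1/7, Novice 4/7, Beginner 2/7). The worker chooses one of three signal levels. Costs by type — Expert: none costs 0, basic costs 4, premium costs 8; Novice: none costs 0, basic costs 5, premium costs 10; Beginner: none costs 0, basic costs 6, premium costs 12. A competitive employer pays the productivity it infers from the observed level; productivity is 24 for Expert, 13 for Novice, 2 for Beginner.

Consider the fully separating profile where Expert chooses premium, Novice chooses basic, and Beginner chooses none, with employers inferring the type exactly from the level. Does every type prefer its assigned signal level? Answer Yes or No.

Separating wages: premium → 24, basic → 13, none → 2.
Expert (assigned premium): none: 2 − 0 = 2; basic: 13 − 4 = 9; premium: 24 − 8 = 16. Expert stays.
Novice (assigned basic): none: 2 − 0 = 2; basic: 13 − 5 = 8; premium: 24 − 10 = 14. Novice prefers premium.
Beginner (assigned none): none: 2 − 0 = 2; basic: 13 − 6 = 7; premium: 24 − 12 = 12. Beginner prefers premium.
At least one type deviates; the separating profile fails.

No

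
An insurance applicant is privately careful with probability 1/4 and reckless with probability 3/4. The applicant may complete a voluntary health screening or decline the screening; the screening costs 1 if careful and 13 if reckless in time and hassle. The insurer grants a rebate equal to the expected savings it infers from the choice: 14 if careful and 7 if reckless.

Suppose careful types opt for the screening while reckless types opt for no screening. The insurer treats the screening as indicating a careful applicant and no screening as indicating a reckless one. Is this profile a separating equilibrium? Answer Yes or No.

Yes

Under these beliefs, the screening earns rebate 14 and no screening earns rebate 7.
careful: the screening nets 14 − 1 = 13; no screening nets 7. careful prefers the screening.
reckless: the screening nets 14 − 13 = 1; no screening nets 7. reckless prefers no screening.
Neither type deviates, so the separating profile is an equilibrium.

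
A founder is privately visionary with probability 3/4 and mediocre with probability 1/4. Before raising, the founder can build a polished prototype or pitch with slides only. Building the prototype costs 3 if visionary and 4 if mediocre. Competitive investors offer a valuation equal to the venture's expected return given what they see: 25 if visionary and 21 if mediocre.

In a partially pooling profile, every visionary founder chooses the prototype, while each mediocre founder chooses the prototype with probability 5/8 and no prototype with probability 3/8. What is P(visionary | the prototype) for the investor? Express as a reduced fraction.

24/29

P(the prototype) = (3/4)·1 + (1/4)·(5/8) = 29/32.
By Bayes' rule, P(visionary | the prototype) = (3/4) / (29/32) = 24/29.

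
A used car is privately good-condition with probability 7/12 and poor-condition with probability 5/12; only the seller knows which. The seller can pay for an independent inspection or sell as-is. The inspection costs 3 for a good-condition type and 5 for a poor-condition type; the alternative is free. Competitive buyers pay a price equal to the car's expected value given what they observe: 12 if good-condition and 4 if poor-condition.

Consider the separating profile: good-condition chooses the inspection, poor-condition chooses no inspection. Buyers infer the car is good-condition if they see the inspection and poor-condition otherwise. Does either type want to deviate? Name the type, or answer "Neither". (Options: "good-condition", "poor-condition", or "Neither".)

The inspection pays 12; no inspection pays 4.
good-condition: assigned the inspection, nets 12 − 3 = 9; deviating to no inspection nets 4.
poor-condition: assigned no inspection, nets 4; deviating to the inspection nets 12 − 5 = 7.
The poor-condition type gains 3 by deviating.

poor-condition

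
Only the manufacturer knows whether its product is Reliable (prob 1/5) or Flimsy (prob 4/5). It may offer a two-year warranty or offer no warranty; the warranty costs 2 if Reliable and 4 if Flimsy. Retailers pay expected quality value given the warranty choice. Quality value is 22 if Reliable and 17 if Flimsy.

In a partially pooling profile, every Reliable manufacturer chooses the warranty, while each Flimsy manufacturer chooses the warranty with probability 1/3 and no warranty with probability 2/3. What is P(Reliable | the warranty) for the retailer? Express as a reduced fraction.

3/7

P(the warranty) = (1/5)·1 + (4/5)·(1/3) = 7/15.
By Bayes' rule, P(Reliable | the warranty) = (1/5) / (7/15) = 3/7.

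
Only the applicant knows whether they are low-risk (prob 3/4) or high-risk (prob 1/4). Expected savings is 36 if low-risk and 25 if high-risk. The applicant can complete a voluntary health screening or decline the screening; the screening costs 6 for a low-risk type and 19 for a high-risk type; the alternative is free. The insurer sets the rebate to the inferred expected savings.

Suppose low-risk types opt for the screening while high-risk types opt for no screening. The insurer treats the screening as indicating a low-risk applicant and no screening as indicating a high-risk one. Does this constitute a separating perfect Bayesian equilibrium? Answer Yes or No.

Yes

Under these beliefs, the screening earns rebate 36 and no screening earns rebate 25.
low-risk: the screening nets 36 − 6 = 30; no screening nets 25. low-risk prefers the screening.
high-risk: the screening nets 36 − 19 = 17; no screening nets 25. high-risk prefers no screening.
Neither type deviates, so the separating profile is an equilibrium.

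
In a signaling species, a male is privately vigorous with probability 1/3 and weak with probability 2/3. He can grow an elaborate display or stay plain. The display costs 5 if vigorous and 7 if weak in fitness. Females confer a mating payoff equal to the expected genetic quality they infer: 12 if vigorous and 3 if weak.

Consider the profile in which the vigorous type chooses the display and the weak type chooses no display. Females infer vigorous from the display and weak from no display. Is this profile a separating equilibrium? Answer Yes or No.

Under these beliefs, the display earns mating payoff 12 and no display earns mating payoff 3.
vigorous: the display nets 12 − 5 = 7; no display nets 3. vigorous prefers the display.
weak: the display nets 12 − 7 = 5; no display nets 3. weak would deviate to the display.
weak has a profitable deviation, so the profile is not an equilibrium.

No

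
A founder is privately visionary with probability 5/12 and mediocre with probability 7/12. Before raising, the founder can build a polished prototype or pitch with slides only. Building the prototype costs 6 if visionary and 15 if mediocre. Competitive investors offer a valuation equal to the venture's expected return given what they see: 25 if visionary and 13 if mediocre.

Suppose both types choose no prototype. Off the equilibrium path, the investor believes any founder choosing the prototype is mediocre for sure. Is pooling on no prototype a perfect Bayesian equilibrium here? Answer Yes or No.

On path, the investor holds the prior and pays 5/12·25 + 7/12·13 = 18. Off path (the prototype), believing mediocre, it pays 13.
visionary: no prototype nets 18; the prototype nets 13 − 6 = 7. visionary stays.
mediocre: no prototype nets 18; the prototype nets 13 − 15 = -2. mediocre stays.
No type deviates, so pooling is sustained.

Yes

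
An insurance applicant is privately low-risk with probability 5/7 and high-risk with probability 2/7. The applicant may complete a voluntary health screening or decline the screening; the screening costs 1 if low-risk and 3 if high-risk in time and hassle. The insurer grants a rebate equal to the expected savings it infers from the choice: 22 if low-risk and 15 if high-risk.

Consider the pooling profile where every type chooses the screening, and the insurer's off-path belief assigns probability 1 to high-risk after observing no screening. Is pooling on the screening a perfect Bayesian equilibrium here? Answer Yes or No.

On path, the insurer holds the prior and pays 5/7·22 + 2/7·15 = 20. Off path (no screening), believing high-risk, it pays 15.
low-risk: the screening nets 20 − 1 = 19; no screening nets 15. low-risk stays.
high-risk: the screening nets 20 − 3 = 17; no screening nets 15. high-risk stays.
No type deviates, so pooling is sustained.

Yes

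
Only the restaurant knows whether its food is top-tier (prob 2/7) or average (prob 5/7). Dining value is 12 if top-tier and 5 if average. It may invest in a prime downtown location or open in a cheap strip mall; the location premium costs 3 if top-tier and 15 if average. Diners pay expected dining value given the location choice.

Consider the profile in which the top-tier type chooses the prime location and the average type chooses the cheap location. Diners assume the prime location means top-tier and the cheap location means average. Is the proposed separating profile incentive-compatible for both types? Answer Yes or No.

Yes

Under these beliefs, the prime location earns price premium 12 and the cheap location earns price premium 5.
top-tier: the prime location nets 12 − 3 = 9; the cheap location nets 5. top-tier prefers the prime location.
average: the prime location nets 12 − 15 = -3; the cheap location nets 5. average prefers the cheap location.
Neither type deviates, so the separating profile is an equilibrium.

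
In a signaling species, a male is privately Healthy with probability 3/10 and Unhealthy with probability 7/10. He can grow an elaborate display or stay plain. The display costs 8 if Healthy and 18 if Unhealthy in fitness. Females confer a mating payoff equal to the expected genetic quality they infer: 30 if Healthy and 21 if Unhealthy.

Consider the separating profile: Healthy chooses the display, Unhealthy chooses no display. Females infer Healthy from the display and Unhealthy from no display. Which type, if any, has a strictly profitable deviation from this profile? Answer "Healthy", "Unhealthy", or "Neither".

Neither

The display pays 30; no display pays 21.
Healthy: assigned the display, nets 30 − 8 = 22; deviating to no display nets 21.
Unhealthy: assigned no display, nets 21; deviating to the display nets 30 − 18 = 12.
Both types strictly prefer their assigned action; no profitable deviation.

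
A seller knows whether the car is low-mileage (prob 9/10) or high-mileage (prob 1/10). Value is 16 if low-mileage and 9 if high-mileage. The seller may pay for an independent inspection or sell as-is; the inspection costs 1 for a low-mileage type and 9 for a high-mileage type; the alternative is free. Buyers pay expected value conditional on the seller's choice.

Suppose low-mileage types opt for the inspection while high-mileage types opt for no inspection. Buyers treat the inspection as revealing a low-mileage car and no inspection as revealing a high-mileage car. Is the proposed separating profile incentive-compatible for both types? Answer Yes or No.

Under these beliefs, the inspection earns price 16 and no inspection earns price 9.
low-mileage: the inspection nets 16 − 1 = 15; no inspection nets 9. low-mileage prefers the inspection.
high-mileage: the inspection nets 16 − 9 = 7; no inspection nets 9. high-mileage prefers no inspection.
Neither type deviates, so the separating profile is an equilibrium.

Yes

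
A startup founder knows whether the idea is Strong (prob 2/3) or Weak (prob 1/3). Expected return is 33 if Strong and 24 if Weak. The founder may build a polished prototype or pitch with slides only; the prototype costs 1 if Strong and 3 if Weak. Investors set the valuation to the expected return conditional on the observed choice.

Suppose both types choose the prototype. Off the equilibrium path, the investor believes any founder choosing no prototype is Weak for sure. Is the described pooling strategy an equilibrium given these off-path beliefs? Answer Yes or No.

On path, the investor holds the prior and pays 2/3·33 + 1/3·24 = 30. Off path (no prototype), believing Weak, it pays 24.
Strong: the prototype nets 30 − 1 = 29; no prototype nets 24. Strong stays.
Weak: the prototype nets 30 − 3 = 27; no prototype nets 24. Weak stays.
No type deviates, so pooling is sustained.

Yes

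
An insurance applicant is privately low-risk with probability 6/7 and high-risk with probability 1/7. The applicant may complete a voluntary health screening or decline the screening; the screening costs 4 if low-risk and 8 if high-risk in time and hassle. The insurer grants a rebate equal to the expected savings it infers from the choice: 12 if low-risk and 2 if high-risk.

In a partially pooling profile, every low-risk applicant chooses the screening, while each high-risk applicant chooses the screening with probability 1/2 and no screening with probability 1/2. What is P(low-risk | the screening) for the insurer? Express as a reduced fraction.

P(the screening) = (6/7)·1 + (1/7)·(1/2) = 13/14.
By Bayes' rule, P(low-risk | the screening) = (6/7) / (13/14) = 12/13.

12/13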